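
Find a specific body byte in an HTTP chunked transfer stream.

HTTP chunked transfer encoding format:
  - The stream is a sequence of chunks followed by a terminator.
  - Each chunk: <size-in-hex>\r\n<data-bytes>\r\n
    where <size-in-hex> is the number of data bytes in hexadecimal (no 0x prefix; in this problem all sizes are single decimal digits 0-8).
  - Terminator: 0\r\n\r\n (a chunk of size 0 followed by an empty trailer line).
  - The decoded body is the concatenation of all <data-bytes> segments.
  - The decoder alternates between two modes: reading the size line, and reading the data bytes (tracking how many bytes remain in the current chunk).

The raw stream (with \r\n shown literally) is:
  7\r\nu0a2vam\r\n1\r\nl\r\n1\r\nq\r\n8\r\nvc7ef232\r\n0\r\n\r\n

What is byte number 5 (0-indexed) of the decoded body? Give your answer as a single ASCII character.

Answer: a

Derivation:
Chunk 1: stream[0..1]='7' size=0x7=7, data at stream[3..10]='u0a2vam' -> body[0..7], body so far='u0a2vam'
Chunk 2: stream[12..13]='1' size=0x1=1, data at stream[15..16]='l' -> body[7..8], body so far='u0a2vaml'
Chunk 3: stream[18..19]='1' size=0x1=1, data at stream[21..22]='q' -> body[8..9], body so far='u0a2vamlq'
Chunk 4: stream[24..25]='8' size=0x8=8, data at stream[27..35]='vc7ef232' -> body[9..17], body so far='u0a2vamlqvc7ef232'
Chunk 5: stream[37..38]='0' size=0 (terminator). Final body='u0a2vamlqvc7ef232' (17 bytes)
Body byte 5 = 'a'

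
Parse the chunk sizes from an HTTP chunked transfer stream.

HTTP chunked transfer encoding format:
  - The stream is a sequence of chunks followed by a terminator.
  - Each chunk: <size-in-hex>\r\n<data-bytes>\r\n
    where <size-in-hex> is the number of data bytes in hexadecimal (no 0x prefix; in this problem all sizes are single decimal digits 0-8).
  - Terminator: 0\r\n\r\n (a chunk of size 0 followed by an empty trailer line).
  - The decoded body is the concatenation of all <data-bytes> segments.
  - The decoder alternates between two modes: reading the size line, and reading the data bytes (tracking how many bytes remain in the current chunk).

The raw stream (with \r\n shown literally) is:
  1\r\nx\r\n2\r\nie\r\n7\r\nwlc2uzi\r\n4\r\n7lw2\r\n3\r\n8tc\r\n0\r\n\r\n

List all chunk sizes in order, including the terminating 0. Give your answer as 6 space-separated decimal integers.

Answer: 1 2 7 4 3 0

Derivation:
Chunk 1: stream[0..1]='1' size=0x1=1, data at stream[3..4]='x' -> body[0..1], body so far='x'
Chunk 2: stream[6..7]='2' size=0x2=2, data at stream[9..11]='ie' -> body[1..3], body so far='xie'
Chunk 3: stream[13..14]='7' size=0x7=7, data at stream[16..23]='wlc2uzi' -> body[3..10], body so far='xiewlc2uzi'
Chunk 4: stream[25..26]='4' size=0x4=4, data at stream[28..32]='7lw2' -> body[10..14], body so far='xiewlc2uzi7lw2'
Chunk 5: stream[34..35]='3' size=0x3=3, data at stream[37..40]='8tc' -> body[14..17], body so far='xiewlc2uzi7lw28tc'
Chunk 6: stream[42..43]='0' size=0 (terminator). Final body='xiewlc2uzi7lw28tc' (17 bytes)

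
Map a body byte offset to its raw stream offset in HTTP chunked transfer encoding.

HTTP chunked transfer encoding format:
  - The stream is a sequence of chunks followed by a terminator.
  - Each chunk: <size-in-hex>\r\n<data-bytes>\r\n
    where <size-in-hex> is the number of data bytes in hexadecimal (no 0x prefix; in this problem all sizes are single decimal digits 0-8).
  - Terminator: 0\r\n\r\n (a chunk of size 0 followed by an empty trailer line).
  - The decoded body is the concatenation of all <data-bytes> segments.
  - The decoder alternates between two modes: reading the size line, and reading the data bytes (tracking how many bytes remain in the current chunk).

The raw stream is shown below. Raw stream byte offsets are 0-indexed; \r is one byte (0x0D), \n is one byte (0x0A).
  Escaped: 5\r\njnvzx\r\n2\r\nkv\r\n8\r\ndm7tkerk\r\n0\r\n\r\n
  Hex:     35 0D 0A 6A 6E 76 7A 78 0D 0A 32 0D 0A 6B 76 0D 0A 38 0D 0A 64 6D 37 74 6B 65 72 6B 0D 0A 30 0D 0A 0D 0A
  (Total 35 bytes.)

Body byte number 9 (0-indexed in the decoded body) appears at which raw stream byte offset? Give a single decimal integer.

Answer: 22

Derivation:
Chunk 1: stream[0..1]='5' size=0x5=5, data at stream[3..8]='jnvzx' -> body[0..5], body so far='jnvzx'
Chunk 2: stream[10..11]='2' size=0x2=2, data at stream[13..15]='kv' -> body[5..7], body so far='jnvzxkv'
Chunk 3: stream[17..18]='8' size=0x8=8, data at stream[20..28]='dm7tkerk' -> body[7..15], body so far='jnvzxkvdm7tkerk'
Chunk 4: stream[30..31]='0' size=0 (terminator). Final body='jnvzxkvdm7tkerk' (15 bytes)
Body byte 9 at stream offset 22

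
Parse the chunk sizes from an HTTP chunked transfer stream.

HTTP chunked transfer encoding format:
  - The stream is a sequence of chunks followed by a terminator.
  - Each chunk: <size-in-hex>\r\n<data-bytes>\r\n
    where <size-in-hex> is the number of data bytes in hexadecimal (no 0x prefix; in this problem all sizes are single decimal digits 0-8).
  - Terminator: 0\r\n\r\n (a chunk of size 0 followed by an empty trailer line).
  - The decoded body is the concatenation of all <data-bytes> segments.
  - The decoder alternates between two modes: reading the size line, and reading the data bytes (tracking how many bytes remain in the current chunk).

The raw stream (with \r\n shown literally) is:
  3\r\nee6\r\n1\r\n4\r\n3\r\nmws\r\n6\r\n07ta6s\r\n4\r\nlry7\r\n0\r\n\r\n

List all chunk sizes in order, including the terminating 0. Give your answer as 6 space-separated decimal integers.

Chunk 1: stream[0..1]='3' size=0x3=3, data at stream[3..6]='ee6' -> body[0..3], body so far='ee6'
Chunk 2: stream[8..9]='1' size=0x1=1, data at stream[11..12]='4' -> body[3..4], body so far='ee64'
Chunk 3: stream[14..15]='3' size=0x3=3, data at stream[17..20]='mws' -> body[4..7], body so far='ee64mws'
Chunk 4: stream[22..23]='6' size=0x6=6, data at stream[25..31]='07ta6s' -> body[7..13], body so far='ee64mws07ta6s'
Chunk 5: stream[33..34]='4' size=0x4=4, data at stream[36..40]='lry7' -> body[13..17], body so far='ee64mws07ta6slry7'
Chunk 6: stream[42..43]='0' size=0 (terminator). Final body='ee64mws07ta6slry7' (17 bytes)

Answer: 3 1 3 6 4 0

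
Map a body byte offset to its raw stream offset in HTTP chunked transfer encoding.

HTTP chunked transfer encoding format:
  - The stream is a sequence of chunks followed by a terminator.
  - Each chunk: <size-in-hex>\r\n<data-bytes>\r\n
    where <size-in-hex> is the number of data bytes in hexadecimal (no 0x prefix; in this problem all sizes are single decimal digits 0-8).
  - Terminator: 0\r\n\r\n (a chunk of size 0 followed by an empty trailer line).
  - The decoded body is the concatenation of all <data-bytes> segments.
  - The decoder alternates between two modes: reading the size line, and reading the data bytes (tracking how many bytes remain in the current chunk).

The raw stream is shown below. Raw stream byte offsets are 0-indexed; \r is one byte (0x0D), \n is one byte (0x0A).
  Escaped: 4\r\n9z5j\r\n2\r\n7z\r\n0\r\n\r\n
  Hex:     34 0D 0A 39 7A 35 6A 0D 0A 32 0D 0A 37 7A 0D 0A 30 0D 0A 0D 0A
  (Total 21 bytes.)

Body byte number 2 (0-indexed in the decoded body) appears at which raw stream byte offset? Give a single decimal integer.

Answer: 5

Derivation:
Chunk 1: stream[0..1]='4' size=0x4=4, data at stream[3..7]='9z5j' -> body[0..4], body so far='9z5j'
Chunk 2: stream[9..10]='2' size=0x2=2, data at stream[12..14]='7z' -> body[4..6], body so far='9z5j7z'
Chunk 3: stream[16..17]='0' size=0 (terminator). Final body='9z5j7z' (6 bytes)
Body byte 2 at stream offset 5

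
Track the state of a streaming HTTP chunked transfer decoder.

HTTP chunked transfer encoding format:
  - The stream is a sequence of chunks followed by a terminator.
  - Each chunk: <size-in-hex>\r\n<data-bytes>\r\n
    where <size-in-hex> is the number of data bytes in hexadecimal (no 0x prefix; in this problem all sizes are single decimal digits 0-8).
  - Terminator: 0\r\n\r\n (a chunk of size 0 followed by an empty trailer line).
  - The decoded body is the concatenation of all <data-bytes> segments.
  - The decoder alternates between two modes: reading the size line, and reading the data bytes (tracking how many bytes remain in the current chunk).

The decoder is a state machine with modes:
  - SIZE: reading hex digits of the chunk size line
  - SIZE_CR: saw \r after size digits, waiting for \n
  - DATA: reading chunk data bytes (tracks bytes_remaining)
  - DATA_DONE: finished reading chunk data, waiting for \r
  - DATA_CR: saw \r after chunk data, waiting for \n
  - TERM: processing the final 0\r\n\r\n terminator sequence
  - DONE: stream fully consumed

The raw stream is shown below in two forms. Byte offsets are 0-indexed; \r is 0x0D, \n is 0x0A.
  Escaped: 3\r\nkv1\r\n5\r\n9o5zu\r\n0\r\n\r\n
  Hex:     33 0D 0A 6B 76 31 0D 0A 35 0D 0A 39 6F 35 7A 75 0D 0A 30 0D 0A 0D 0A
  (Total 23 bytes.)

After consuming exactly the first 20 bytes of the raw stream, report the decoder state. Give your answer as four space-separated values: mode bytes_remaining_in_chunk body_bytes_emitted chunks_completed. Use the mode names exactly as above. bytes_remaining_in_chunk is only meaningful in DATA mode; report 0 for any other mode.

Byte 0 = '3': mode=SIZE remaining=0 emitted=0 chunks_done=0
Byte 1 = 0x0D: mode=SIZE_CR remaining=0 emitted=0 chunks_done=0
Byte 2 = 0x0A: mode=DATA remaining=3 emitted=0 chunks_done=0
Byte 3 = 'k': mode=DATA remaining=2 emitted=1 chunks_done=0
Byte 4 = 'v': mode=DATA remaining=1 emitted=2 chunks_done=0
Byte 5 = '1': mode=DATA_DONE remaining=0 emitted=3 chunks_done=0
Byte 6 = 0x0D: mode=DATA_CR remaining=0 emitted=3 chunks_done=0
Byte 7 = 0x0A: mode=SIZE remaining=0 emitted=3 chunks_done=1
Byte 8 = '5': mode=SIZE remaining=0 emitted=3 chunks_done=1
Byte 9 = 0x0D: mode=SIZE_CR remaining=0 emitted=3 chunks_done=1
Byte 10 = 0x0A: mode=DATA remaining=5 emitted=3 chunks_done=1
Byte 11 = '9': mode=DATA remaining=4 emitted=4 chunks_done=1
Byte 12 = 'o': mode=DATA remaining=3 emitted=5 chunks_done=1
Byte 13 = '5': mode=DATA remaining=2 emitted=6 chunks_done=1
Byte 14 = 'z': mode=DATA remaining=1 emitted=7 chunks_done=1
Byte 15 = 'u': mode=DATA_DONE remaining=0 emitted=8 chunks_done=1
Byte 16 = 0x0D: mode=DATA_CR remaining=0 emitted=8 chunks_done=1
Byte 17 = 0x0A: mode=SIZE remaining=0 emitted=8 chunks_done=2
Byte 18 = '0': mode=SIZE remaining=0 emitted=8 chunks_done=2
Byte 19 = 0x0D: mode=SIZE_CR remaining=0 emitted=8 chunks_done=2

Answer: SIZE_CR 0 8 2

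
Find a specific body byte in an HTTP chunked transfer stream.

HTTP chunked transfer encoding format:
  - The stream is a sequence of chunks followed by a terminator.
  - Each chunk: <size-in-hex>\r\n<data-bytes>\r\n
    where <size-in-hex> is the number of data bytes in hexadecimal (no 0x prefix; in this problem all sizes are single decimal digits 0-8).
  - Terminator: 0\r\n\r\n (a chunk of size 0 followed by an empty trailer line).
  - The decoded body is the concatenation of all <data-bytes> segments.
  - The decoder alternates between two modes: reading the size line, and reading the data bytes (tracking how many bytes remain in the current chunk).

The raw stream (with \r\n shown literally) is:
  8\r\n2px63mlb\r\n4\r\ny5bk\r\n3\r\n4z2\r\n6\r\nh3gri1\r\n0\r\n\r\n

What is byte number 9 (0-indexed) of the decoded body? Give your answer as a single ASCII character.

Answer: 5

Derivation:
Chunk 1: stream[0..1]='8' size=0x8=8, data at stream[3..11]='2px63mlb' -> body[0..8], body so far='2px63mlb'
Chunk 2: stream[13..14]='4' size=0x4=4, data at stream[16..20]='y5bk' -> body[8..12], body so far='2px63mlby5bk'
Chunk 3: stream[22..23]='3' size=0x3=3, data at stream[25..28]='4z2' -> body[12..15], body so far='2px63mlby5bk4z2'
Chunk 4: stream[30..31]='6' size=0x6=6, data at stream[33..39]='h3gri1' -> body[15..21], body so far='2px63mlby5bk4z2h3gri1'
Chunk 5: stream[41..42]='0' size=0 (terminator). Final body='2px63mlby5bk4z2h3gri1' (21 bytes)
Body byte 9 = '5'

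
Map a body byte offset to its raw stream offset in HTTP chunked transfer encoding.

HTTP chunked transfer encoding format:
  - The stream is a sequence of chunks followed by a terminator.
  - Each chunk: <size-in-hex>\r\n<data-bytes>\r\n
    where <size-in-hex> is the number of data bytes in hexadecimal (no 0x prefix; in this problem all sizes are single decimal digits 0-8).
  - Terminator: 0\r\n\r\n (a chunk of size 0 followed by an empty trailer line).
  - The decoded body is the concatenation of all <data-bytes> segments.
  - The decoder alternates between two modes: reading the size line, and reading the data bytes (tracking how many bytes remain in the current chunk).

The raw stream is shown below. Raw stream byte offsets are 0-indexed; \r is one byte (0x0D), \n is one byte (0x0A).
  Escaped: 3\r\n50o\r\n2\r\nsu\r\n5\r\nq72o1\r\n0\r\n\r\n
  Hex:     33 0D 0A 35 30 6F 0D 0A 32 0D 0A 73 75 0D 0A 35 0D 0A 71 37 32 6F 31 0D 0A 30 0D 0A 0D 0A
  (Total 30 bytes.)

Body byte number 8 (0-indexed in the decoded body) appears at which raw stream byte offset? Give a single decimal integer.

Chunk 1: stream[0..1]='3' size=0x3=3, data at stream[3..6]='50o' -> body[0..3], body so far='50o'
Chunk 2: stream[8..9]='2' size=0x2=2, data at stream[11..13]='su' -> body[3..5], body so far='50osu'
Chunk 3: stream[15..16]='5' size=0x5=5, data at stream[18..23]='q72o1' -> body[5..10], body so far='50osuq72o1'
Chunk 4: stream[25..26]='0' size=0 (terminator). Final body='50osuq72o1' (10 bytes)
Body byte 8 at stream offset 21

Answer: 21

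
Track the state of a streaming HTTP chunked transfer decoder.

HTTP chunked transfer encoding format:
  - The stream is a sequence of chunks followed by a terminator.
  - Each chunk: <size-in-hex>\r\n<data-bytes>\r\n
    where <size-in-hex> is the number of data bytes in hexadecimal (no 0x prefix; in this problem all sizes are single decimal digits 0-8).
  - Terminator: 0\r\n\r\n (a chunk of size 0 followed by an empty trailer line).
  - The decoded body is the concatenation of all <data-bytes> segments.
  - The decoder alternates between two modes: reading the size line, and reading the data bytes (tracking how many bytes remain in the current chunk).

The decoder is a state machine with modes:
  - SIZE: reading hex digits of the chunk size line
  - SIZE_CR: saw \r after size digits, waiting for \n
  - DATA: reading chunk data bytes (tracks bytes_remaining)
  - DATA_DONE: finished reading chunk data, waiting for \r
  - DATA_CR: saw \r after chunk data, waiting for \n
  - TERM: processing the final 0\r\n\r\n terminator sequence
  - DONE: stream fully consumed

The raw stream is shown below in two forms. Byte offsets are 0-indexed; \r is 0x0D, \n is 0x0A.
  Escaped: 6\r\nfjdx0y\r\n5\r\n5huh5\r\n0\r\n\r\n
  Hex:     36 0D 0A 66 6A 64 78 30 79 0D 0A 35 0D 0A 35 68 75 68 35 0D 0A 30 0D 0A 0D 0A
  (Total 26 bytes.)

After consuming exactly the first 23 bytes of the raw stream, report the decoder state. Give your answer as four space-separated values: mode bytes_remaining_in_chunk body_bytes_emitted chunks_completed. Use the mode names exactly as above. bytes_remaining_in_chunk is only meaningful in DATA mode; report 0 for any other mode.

Answer: SIZE_CR 0 11 2

Derivation:
Byte 0 = '6': mode=SIZE remaining=0 emitted=0 chunks_done=0
Byte 1 = 0x0D: mode=SIZE_CR remaining=0 emitted=0 chunks_done=0
Byte 2 = 0x0A: mode=DATA remaining=6 emitted=0 chunks_done=0
Byte 3 = 'f': mode=DATA remaining=5 emitted=1 chunks_done=0
Byte 4 = 'j': mode=DATA remaining=4 emitted=2 chunks_done=0
Byte 5 = 'd': mode=DATA remaining=3 emitted=3 chunks_done=0
Byte 6 = 'x': mode=DATA remaining=2 emitted=4 chunks_done=0
Byte 7 = '0': mode=DATA remaining=1 emitted=5 chunks_done=0
Byte 8 = 'y': mode=DATA_DONE remaining=0 emitted=6 chunks_done=0
Byte 9 = 0x0D: mode=DATA_CR remaining=0 emitted=6 chunks_done=0
Byte 10 = 0x0A: mode=SIZE remaining=0 emitted=6 chunks_done=1
Byte 11 = '5': mode=SIZE remaining=0 emitted=6 chunks_done=1
Byte 12 = 0x0D: mode=SIZE_CR remaining=0 emitted=6 chunks_done=1
Byte 13 = 0x0A: mode=DATA remaining=5 emitted=6 chunks_done=1
Byte 14 = '5': mode=DATA remaining=4 emitted=7 chunks_done=1
Byte 15 = 'h': mode=DATA remaining=3 emitted=8 chunks_done=1
Byte 16 = 'u': mode=DATA remaining=2 emitted=9 chunks_done=1
Byte 17 = 'h': mode=DATA remaining=1 emitted=10 chunks_done=1
Byte 18 = '5': mode=DATA_DONE remaining=0 emitted=11 chunks_done=1
Byte 19 = 0x0D: mode=DATA_CR remaining=0 emitted=11 chunks_done=1
Byte 20 = 0x0A: mode=SIZE remaining=0 emitted=11 chunks_done=2
Byte 21 = '0': mode=SIZE remaining=0 emitted=11 chunks_done=2
Byte 22 = 0x0D: mode=SIZE_CR remaining=0 emitted=11 chunks_done=2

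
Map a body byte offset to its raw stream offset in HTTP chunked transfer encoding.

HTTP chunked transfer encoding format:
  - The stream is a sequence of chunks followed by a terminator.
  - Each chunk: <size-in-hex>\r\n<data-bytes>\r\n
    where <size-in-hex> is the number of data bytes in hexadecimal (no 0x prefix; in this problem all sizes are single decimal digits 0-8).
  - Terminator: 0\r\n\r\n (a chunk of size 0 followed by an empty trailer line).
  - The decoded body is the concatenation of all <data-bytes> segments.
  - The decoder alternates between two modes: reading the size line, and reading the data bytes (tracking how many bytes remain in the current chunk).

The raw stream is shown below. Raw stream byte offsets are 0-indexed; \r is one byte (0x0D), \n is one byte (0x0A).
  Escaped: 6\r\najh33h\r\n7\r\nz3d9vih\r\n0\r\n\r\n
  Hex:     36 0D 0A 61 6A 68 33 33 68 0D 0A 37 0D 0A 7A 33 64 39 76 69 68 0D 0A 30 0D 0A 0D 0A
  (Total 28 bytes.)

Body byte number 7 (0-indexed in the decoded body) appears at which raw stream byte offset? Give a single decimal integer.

Answer: 15

Derivation:
Chunk 1: stream[0..1]='6' size=0x6=6, data at stream[3..9]='ajh33h' -> body[0..6], body so far='ajh33h'
Chunk 2: stream[11..12]='7' size=0x7=7, data at stream[14..21]='z3d9vih' -> body[6..13], body so far='ajh33hz3d9vih'
Chunk 3: stream[23..24]='0' size=0 (terminator). Final body='ajh33hz3d9vih' (13 bytes)
Body byte 7 at stream offset 15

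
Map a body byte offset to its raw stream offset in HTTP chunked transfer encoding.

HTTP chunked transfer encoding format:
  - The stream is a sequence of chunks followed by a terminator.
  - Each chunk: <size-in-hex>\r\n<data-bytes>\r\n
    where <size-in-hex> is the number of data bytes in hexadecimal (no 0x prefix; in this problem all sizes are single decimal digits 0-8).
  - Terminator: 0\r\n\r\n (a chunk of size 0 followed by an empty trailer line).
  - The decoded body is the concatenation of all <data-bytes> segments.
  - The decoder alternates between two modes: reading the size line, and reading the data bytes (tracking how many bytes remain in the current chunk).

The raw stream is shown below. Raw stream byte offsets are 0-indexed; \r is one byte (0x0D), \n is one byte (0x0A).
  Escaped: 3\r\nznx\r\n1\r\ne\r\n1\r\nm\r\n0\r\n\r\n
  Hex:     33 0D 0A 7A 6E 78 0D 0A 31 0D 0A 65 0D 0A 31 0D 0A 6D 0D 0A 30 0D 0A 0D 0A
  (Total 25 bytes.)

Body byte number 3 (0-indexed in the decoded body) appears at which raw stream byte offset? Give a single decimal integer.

Answer: 11

Derivation:
Chunk 1: stream[0..1]='3' size=0x3=3, data at stream[3..6]='znx' -> body[0..3], body so far='znx'
Chunk 2: stream[8..9]='1' size=0x1=1, data at stream[11..12]='e' -> body[3..4], body so far='znxe'
Chunk 3: stream[14..15]='1' size=0x1=1, data at stream[17..18]='m' -> body[4..5], body so far='znxem'
Chunk 4: stream[20..21]='0' size=0 (terminator). Final body='znxem' (5 bytes)
Body byte 3 at stream offset 11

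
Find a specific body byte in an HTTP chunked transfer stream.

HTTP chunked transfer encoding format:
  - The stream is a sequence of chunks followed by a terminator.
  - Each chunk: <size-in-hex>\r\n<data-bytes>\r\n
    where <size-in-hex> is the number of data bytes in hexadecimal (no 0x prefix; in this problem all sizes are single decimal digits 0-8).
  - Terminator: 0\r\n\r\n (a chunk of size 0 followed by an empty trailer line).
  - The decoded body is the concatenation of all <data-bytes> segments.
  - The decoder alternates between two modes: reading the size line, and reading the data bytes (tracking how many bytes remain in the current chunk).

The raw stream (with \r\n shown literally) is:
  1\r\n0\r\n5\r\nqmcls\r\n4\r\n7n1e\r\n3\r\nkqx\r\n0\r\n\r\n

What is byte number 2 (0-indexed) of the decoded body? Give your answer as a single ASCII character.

Answer: m

Derivation:
Chunk 1: stream[0..1]='1' size=0x1=1, data at stream[3..4]='0' -> body[0..1], body so far='0'
Chunk 2: stream[6..7]='5' size=0x5=5, data at stream[9..14]='qmcls' -> body[1..6], body so far='0qmcls'
Chunk 3: stream[16..17]='4' size=0x4=4, data at stream[19..23]='7n1e' -> body[6..10], body so far='0qmcls7n1e'
Chunk 4: stream[25..26]='3' size=0x3=3, data at stream[28..31]='kqx' -> body[10..13], body so far='0qmcls7n1ekqx'
Chunk 5: stream[33..34]='0' size=0 (terminator). Final body='0qmcls7n1ekqx' (13 bytes)
Body byte 2 = 'm'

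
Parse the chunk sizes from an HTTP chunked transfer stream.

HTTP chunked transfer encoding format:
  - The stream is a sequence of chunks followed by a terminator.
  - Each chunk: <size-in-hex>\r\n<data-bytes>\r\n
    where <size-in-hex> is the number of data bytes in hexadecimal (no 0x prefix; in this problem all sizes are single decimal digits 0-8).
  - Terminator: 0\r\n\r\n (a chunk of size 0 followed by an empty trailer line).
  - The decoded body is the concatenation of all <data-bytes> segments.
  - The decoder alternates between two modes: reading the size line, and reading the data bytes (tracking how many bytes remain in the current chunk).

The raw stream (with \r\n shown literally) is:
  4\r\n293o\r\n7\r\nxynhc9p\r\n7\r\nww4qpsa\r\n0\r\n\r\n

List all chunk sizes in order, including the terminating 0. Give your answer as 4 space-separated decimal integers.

Chunk 1: stream[0..1]='4' size=0x4=4, data at stream[3..7]='293o' -> body[0..4], body so far='293o'
Chunk 2: stream[9..10]='7' size=0x7=7, data at stream[12..19]='xynhc9p' -> body[4..11], body so far='293oxynhc9p'
Chunk 3: stream[21..22]='7' size=0x7=7, data at stream[24..31]='ww4qpsa' -> body[11..18], body so far='293oxynhc9pww4qpsa'
Chunk 4: stream[33..34]='0' size=0 (terminator). Final body='293oxynhc9pww4qpsa' (18 bytes)

Answer: 4 7 7 0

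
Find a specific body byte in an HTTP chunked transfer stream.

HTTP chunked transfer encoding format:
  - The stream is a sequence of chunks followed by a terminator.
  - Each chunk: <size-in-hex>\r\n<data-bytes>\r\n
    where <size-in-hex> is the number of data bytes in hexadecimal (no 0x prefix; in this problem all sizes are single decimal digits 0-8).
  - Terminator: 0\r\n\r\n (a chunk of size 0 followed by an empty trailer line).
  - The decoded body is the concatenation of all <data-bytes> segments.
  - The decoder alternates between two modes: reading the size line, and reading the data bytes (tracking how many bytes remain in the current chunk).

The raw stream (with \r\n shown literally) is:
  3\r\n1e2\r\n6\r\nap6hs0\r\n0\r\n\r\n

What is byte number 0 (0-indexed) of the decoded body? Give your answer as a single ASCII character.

Chunk 1: stream[0..1]='3' size=0x3=3, data at stream[3..6]='1e2' -> body[0..3], body so far='1e2'
Chunk 2: stream[8..9]='6' size=0x6=6, data at stream[11..17]='ap6hs0' -> body[3..9], body so far='1e2ap6hs0'
Chunk 3: stream[19..20]='0' size=0 (terminator). Final body='1e2ap6hs0' (9 bytes)
Body byte 0 = '1'

Answer: 1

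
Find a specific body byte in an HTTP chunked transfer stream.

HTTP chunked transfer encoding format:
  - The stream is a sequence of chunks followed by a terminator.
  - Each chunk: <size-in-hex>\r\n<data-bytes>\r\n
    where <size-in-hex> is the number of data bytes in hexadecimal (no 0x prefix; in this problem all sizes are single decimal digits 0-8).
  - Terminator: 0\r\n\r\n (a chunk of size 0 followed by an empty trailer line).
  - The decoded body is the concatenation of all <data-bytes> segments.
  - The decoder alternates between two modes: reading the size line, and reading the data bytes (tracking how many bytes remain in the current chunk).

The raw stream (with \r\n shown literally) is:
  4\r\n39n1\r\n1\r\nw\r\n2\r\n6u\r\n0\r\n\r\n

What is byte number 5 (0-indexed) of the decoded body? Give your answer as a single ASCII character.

Answer: 6

Derivation:
Chunk 1: stream[0..1]='4' size=0x4=4, data at stream[3..7]='39n1' -> body[0..4], body so far='39n1'
Chunk 2: stream[9..10]='1' size=0x1=1, data at stream[12..13]='w' -> body[4..5], body so far='39n1w'
Chunk 3: stream[15..16]='2' size=0x2=2, data at stream[18..20]='6u' -> body[5..7], body so far='39n1w6u'
Chunk 4: stream[22..23]='0' size=0 (terminator). Final body='39n1w6u' (7 bytes)
Body byte 5 = '6'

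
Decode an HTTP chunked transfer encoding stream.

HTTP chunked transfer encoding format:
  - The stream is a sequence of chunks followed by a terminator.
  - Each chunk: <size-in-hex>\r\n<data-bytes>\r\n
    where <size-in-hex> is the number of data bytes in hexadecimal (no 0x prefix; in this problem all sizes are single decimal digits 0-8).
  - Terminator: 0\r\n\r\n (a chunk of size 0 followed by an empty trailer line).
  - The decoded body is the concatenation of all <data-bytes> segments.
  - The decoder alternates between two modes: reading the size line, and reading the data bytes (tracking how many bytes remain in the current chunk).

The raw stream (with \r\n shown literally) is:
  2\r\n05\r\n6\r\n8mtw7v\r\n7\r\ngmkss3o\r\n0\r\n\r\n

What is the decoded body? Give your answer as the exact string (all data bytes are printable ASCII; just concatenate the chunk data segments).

Chunk 1: stream[0..1]='2' size=0x2=2, data at stream[3..5]='05' -> body[0..2], body so far='05'
Chunk 2: stream[7..8]='6' size=0x6=6, data at stream[10..16]='8mtw7v' -> body[2..8], body so far='058mtw7v'
Chunk 3: stream[18..19]='7' size=0x7=7, data at stream[21..28]='gmkss3o' -> body[8..15], body so far='058mtw7vgmkss3o'
Chunk 4: stream[30..31]='0' size=0 (terminator). Final body='058mtw7vgmkss3o' (15 bytes)

Answer: 058mtw7vgmkss3o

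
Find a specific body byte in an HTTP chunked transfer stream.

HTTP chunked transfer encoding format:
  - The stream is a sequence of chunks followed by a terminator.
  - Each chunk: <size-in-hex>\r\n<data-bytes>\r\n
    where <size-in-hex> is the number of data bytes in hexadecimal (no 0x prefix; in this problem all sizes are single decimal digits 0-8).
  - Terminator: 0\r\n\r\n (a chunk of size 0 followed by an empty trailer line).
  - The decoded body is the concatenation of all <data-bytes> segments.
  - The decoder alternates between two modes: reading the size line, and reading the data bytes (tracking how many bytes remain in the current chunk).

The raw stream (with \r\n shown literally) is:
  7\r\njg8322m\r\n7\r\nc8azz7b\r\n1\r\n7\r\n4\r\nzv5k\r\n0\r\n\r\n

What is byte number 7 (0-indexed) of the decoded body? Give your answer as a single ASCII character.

Answer: c

Derivation:
Chunk 1: stream[0..1]='7' size=0x7=7, data at stream[3..10]='jg8322m' -> body[0..7], body so far='jg8322m'
Chunk 2: stream[12..13]='7' size=0x7=7, data at stream[15..22]='c8azz7b' -> body[7..14], body so far='jg8322mc8azz7b'
Chunk 3: stream[24..25]='1' size=0x1=1, data at stream[27..28]='7' -> body[14..15], body so far='jg8322mc8azz7b7'
Chunk 4: stream[30..31]='4' size=0x4=4, data at stream[33..37]='zv5k' -> body[15..19], body so far='jg8322mc8azz7b7zv5k'
Chunk 5: stream[39..40]='0' size=0 (terminator). Final body='jg8322mc8azz7b7zv5k' (19 bytes)
Body byte 7 = 'c'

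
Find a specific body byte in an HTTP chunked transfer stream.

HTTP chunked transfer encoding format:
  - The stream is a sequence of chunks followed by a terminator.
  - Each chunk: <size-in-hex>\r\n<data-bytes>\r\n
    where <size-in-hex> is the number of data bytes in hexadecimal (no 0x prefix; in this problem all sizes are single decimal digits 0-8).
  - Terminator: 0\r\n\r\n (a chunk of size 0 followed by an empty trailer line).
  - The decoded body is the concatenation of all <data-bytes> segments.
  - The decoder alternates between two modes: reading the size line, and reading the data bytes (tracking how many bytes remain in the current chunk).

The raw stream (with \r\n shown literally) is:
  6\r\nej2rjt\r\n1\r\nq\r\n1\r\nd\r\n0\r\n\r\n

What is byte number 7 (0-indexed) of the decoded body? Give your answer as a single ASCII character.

Chunk 1: stream[0..1]='6' size=0x6=6, data at stream[3..9]='ej2rjt' -> body[0..6], body so far='ej2rjt'
Chunk 2: stream[11..12]='1' size=0x1=1, data at stream[14..15]='q' -> body[6..7], body so far='ej2rjtq'
Chunk 3: stream[17..18]='1' size=0x1=1, data at stream[20..21]='d' -> body[7..8], body so far='ej2rjtqd'
Chunk 4: stream[23..24]='0' size=0 (terminator). Final body='ej2rjtqd' (8 bytes)
Body byte 7 = 'd'

Answer: d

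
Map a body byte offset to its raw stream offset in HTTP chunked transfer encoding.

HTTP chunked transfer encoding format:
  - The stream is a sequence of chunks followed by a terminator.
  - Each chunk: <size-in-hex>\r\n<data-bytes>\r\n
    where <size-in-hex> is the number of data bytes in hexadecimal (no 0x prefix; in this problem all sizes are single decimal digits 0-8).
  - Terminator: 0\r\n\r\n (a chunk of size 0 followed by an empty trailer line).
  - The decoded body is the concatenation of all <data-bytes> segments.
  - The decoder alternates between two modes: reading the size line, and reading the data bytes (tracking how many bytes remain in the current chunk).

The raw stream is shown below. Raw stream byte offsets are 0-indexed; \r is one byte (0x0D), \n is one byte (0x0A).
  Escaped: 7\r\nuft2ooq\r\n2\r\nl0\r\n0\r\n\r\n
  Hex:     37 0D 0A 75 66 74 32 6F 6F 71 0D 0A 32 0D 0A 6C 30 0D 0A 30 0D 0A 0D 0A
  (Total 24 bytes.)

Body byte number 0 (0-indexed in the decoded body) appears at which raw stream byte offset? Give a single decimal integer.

Answer: 3

Derivation:
Chunk 1: stream[0..1]='7' size=0x7=7, data at stream[3..10]='uft2ooq' -> body[0..7], body so far='uft2ooq'
Chunk 2: stream[12..13]='2' size=0x2=2, data at stream[15..17]='l0' -> body[7..9], body so far='uft2ooql0'
Chunk 3: stream[19..20]='0' size=0 (terminator). Final body='uft2ooql0' (9 bytes)
Body byte 0 at stream offset 3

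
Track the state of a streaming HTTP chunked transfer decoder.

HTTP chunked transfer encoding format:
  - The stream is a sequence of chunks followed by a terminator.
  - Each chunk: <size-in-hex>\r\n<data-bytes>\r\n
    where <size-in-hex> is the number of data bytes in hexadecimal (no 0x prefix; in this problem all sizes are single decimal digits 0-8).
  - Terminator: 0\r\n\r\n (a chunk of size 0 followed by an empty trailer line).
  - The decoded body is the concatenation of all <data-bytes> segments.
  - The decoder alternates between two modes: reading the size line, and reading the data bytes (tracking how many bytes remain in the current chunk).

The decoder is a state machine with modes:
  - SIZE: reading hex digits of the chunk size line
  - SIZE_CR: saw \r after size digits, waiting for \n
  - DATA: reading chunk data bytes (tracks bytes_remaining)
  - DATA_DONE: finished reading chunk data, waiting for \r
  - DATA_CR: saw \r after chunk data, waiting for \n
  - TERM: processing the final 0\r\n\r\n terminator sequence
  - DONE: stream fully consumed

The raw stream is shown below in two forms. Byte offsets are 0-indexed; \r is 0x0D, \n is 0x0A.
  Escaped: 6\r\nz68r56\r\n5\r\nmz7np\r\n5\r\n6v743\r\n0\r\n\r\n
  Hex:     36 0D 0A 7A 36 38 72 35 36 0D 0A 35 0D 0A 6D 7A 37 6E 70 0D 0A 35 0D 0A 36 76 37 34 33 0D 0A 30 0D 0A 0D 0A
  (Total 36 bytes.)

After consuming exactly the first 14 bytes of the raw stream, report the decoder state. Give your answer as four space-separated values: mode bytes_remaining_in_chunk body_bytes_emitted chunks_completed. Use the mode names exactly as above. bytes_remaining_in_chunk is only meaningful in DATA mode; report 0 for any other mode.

Byte 0 = '6': mode=SIZE remaining=0 emitted=0 chunks_done=0
Byte 1 = 0x0D: mode=SIZE_CR remaining=0 emitted=0 chunks_done=0
Byte 2 = 0x0A: mode=DATA remaining=6 emitted=0 chunks_done=0
Byte 3 = 'z': mode=DATA remaining=5 emitted=1 chunks_done=0
Byte 4 = '6': mode=DATA remaining=4 emitted=2 chunks_done=0
Byte 5 = '8': mode=DATA remaining=3 emitted=3 chunks_done=0
Byte 6 = 'r': mode=DATA remaining=2 emitted=4 chunks_done=0
Byte 7 = '5': mode=DATA remaining=1 emitted=5 chunks_done=0
Byte 8 = '6': mode=DATA_DONE remaining=0 emitted=6 chunks_done=0
Byte 9 = 0x0D: mode=DATA_CR remaining=0 emitted=6 chunks_done=0
Byte 10 = 0x0A: mode=SIZE remaining=0 emitted=6 chunks_done=1
Byte 11 = '5': mode=SIZE remaining=0 emitted=6 chunks_done=1
Byte 12 = 0x0D: mode=SIZE_CR remaining=0 emitted=6 chunks_done=1
Byte 13 = 0x0A: mode=DATA remaining=5 emitted=6 chunks_done=1

Answer: DATA 5 6 1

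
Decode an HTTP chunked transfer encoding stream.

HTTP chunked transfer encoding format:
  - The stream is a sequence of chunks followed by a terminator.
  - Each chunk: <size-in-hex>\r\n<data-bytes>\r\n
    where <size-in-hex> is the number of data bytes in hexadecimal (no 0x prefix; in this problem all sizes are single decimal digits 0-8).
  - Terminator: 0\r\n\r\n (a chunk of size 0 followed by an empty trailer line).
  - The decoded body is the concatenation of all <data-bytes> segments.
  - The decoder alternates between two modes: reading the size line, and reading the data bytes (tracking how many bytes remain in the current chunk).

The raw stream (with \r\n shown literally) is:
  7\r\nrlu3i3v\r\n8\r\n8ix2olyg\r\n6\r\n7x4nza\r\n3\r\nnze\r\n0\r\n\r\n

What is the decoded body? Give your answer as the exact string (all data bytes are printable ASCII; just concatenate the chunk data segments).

Chunk 1: stream[0..1]='7' size=0x7=7, data at stream[3..10]='rlu3i3v' -> body[0..7], body so far='rlu3i3v'
Chunk 2: stream[12..13]='8' size=0x8=8, data at stream[15..23]='8ix2olyg' -> body[7..15], body so far='rlu3i3v8ix2olyg'
Chunk 3: stream[25..26]='6' size=0x6=6, data at stream[28..34]='7x4nza' -> body[15..21], body so far='rlu3i3v8ix2olyg7x4nza'
Chunk 4: stream[36..37]='3' size=0x3=3, data at stream[39..42]='nze' -> body[21..24], body so far='rlu3i3v8ix2olyg7x4nzanze'
Chunk 5: stream[44..45]='0' size=0 (terminator). Final body='rlu3i3v8ix2olyg7x4nzanze' (24 bytes)

Answer: rlu3i3v8ix2olyg7x4nzanze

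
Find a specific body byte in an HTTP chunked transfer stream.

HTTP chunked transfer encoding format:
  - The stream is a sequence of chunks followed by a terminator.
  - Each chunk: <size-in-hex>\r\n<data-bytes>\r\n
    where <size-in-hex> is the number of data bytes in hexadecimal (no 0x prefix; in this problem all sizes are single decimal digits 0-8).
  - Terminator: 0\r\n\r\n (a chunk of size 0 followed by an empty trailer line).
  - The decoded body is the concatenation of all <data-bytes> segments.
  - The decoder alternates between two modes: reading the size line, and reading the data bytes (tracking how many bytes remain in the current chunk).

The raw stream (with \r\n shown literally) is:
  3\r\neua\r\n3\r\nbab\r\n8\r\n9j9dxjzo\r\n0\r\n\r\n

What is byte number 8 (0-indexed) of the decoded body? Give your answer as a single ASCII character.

Chunk 1: stream[0..1]='3' size=0x3=3, data at stream[3..6]='eua' -> body[0..3], body so far='eua'
Chunk 2: stream[8..9]='3' size=0x3=3, data at stream[11..14]='bab' -> body[3..6], body so far='euabab'
Chunk 3: stream[16..17]='8' size=0x8=8, data at stream[19..27]='9j9dxjzo' -> body[6..14], body so far='euabab9j9dxjzo'
Chunk 4: stream[29..30]='0' size=0 (terminator). Final body='euabab9j9dxjzo' (14 bytes)
Body byte 8 = '9'

Answer: 9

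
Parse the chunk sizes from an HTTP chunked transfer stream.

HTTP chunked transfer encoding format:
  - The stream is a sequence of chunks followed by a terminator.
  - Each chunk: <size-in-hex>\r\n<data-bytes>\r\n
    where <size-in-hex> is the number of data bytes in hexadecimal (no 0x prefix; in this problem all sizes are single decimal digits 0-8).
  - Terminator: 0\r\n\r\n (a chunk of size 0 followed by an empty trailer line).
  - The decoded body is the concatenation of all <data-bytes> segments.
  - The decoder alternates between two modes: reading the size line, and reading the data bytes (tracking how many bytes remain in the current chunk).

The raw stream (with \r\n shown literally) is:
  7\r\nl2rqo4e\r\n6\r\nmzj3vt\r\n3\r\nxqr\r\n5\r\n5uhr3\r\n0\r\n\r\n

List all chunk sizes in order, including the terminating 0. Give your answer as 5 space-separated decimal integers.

Answer: 7 6 3 5 0

Derivation:
Chunk 1: stream[0..1]='7' size=0x7=7, data at stream[3..10]='l2rqo4e' -> body[0..7], body so far='l2rqo4e'
Chunk 2: stream[12..13]='6' size=0x6=6, data at stream[15..21]='mzj3vt' -> body[7..13], body so far='l2rqo4emzj3vt'
Chunk 3: stream[23..24]='3' size=0x3=3, data at stream[26..29]='xqr' -> body[13..16], body so far='l2rqo4emzj3vtxqr'
Chunk 4: stream[31..32]='5' size=0x5=5, data at stream[34..39]='5uhr3' -> body[16..21], body so far='l2rqo4emzj3vtxqr5uhr3'
Chunk 5: stream[41..42]='0' size=0 (terminator). Final body='l2rqo4emzj3vtxqr5uhr3' (21 bytes)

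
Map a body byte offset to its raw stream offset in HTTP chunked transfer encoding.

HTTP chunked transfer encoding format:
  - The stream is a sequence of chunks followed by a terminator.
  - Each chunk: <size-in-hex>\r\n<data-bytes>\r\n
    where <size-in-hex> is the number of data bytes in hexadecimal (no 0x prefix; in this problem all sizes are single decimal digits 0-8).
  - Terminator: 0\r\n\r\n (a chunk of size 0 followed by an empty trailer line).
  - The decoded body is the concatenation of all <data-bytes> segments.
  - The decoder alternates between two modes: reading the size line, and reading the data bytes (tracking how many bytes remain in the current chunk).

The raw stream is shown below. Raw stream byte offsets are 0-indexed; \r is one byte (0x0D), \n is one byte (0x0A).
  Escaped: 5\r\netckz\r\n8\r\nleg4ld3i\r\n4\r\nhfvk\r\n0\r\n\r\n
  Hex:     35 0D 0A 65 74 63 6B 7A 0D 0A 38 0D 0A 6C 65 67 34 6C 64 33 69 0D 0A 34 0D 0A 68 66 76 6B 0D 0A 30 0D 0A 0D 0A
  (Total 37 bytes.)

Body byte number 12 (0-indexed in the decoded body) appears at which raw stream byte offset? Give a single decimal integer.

Answer: 20

Derivation:
Chunk 1: stream[0..1]='5' size=0x5=5, data at stream[3..8]='etckz' -> body[0..5], body so far='etckz'
Chunk 2: stream[10..11]='8' size=0x8=8, data at stream[13..21]='leg4ld3i' -> body[5..13], body so far='etckzleg4ld3i'
Chunk 3: stream[23..24]='4' size=0x4=4, data at stream[26..30]='hfvk' -> body[13..17], body so far='etckzleg4ld3ihfvk'
Chunk 4: stream[32..33]='0' size=0 (terminator). Final body='etckzleg4ld3ihfvk' (17 bytes)
Body byte 12 at stream offset 20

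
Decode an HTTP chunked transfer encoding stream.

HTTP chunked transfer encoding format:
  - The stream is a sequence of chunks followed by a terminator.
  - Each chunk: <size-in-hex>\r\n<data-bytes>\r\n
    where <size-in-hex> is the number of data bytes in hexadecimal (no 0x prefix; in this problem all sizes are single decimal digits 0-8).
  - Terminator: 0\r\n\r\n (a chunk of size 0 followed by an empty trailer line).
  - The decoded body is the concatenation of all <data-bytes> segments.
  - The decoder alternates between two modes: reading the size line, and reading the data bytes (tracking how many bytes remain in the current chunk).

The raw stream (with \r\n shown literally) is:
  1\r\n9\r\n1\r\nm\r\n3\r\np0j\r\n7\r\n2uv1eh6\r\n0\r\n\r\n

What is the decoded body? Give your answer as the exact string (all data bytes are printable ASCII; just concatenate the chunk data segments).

Answer: 9mp0j2uv1eh6

Derivation:
Chunk 1: stream[0..1]='1' size=0x1=1, data at stream[3..4]='9' -> body[0..1], body so far='9'
Chunk 2: stream[6..7]='1' size=0x1=1, data at stream[9..10]='m' -> body[1..2], body so far='9m'
Chunk 3: stream[12..13]='3' size=0x3=3, data at stream[15..18]='p0j' -> body[2..5], body so far='9mp0j'
Chunk 4: stream[20..21]='7' size=0x7=7, data at stream[23..30]='2uv1eh6' -> body[5..12], body so far='9mp0j2uv1eh6'
Chunk 5: stream[32..33]='0' size=0 (terminator). Final body='9mp0j2uv1eh6' (12 bytes)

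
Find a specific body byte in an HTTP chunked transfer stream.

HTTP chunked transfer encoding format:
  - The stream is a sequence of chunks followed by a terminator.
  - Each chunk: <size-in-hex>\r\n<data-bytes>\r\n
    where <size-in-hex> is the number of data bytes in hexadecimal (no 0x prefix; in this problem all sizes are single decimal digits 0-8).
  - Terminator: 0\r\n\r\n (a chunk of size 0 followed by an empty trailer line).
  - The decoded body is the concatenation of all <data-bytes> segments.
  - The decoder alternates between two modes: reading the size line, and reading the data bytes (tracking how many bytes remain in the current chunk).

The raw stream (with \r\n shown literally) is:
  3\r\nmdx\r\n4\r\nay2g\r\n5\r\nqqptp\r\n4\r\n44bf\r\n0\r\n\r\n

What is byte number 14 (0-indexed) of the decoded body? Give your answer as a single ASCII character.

Answer: b

Derivation:
Chunk 1: stream[0..1]='3' size=0x3=3, data at stream[3..6]='mdx' -> body[0..3], body so far='mdx'
Chunk 2: stream[8..9]='4' size=0x4=4, data at stream[11..15]='ay2g' -> body[3..7], body so far='mdxay2g'
Chunk 3: stream[17..18]='5' size=0x5=5, data at stream[20..25]='qqptp' -> body[7..12], body so far='mdxay2gqqptp'
Chunk 4: stream[27..28]='4' size=0x4=4, data at stream[30..34]='44bf' -> body[12..16], body so far='mdxay2gqqptp44bf'
Chunk 5: stream[36..37]='0' size=0 (terminator). Final body='mdxay2gqqptp44bf' (16 bytes)
Body byte 14 = 'b'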